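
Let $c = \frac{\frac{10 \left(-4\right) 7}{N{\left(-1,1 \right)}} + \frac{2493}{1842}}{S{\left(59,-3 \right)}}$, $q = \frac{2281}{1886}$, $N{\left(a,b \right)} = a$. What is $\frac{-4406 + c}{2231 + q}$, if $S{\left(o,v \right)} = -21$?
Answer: $- \frac{53735643245}{27141528309} \approx -1.9798$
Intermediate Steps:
$q = \frac{2281}{1886}$ ($q = 2281 \cdot \frac{1}{1886} = \frac{2281}{1886} \approx 1.2094$)
$c = - \frac{172751}{12894}$ ($c = \frac{\frac{10 \left(-4\right) 7}{-1} + \frac{2493}{1842}}{-21} = \left(\left(-40\right) 7 \left(-1\right) + 2493 \cdot \frac{1}{1842}\right) \left(- \frac{1}{21}\right) = \left(\left(-280\right) \left(-1\right) + \frac{831}{614}\right) \left(- \frac{1}{21}\right) = \left(280 + \frac{831}{614}\right) \left(- \frac{1}{21}\right) = \frac{172751}{614} \left(- \frac{1}{21}\right) = - \frac{172751}{12894} \approx -13.398$)
$\frac{-4406 + c}{2231 + q} = \frac{-4406 - \frac{172751}{12894}}{2231 + \frac{2281}{1886}} = - \frac{56983715}{12894 \cdot \frac{4209947}{1886}} = \left(- \frac{56983715}{12894}\right) \frac{1886}{4209947} = - \frac{53735643245}{27141528309}$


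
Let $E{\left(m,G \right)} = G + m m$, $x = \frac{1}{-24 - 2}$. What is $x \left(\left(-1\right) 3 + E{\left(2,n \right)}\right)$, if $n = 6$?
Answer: $- \frac{7}{26} \approx -0.26923$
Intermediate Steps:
$x = - \frac{1}{26}$ ($x = \frac{1}{-26} = - \frac{1}{26} \approx -0.038462$)
$E{\left(m,G \right)} = G + m^{2}$
$x \left(\left(-1\right) 3 + E{\left(2,n \right)}\right) = - \frac{\left(-1\right) 3 + \left(6 + 2^{2}\right)}{26} = - \frac{-3 + \left(6 + 4\right)}{26} = - \frac{-3 + 10}{26} = \left(- \frac{1}{26}\right) 7 = - \frac{7}{26}$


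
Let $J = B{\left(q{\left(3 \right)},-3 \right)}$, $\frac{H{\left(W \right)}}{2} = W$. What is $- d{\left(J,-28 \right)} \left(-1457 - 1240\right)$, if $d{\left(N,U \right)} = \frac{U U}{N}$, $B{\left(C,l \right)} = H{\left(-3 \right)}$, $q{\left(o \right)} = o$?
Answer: $-352408$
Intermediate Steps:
$H{\left(W \right)} = 2 W$
$B{\left(C,l \right)} = -6$ ($B{\left(C,l \right)} = 2 \left(-3\right) = -6$)
$J = -6$
$d{\left(N,U \right)} = \frac{U^{2}}{N}$
$- d{\left(J,-28 \right)} \left(-1457 - 1240\right) = - \frac{\left(-28\right)^{2}}{-6} \left(-1457 - 1240\right) = - \left(- \frac{1}{6}\right) 784 \left(-2697\right) = - \frac{\left(-392\right) \left(-2697\right)}{3} = \left(-1\right) 352408 = -352408$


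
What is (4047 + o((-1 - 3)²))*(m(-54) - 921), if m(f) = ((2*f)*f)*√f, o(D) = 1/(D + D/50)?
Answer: -506918707/136 + 1203725529*I*√6/17 ≈ -3.7273e+6 + 1.7344e+8*I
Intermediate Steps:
o(D) = 50/(51*D) (o(D) = 1/(D + D*(1/50)) = 1/(D + D/50) = 1/(51*D/50) = 50/(51*D))
m(f) = 2*f^(5/2) (m(f) = (2*f²)*√f = 2*f^(5/2))
(4047 + o((-1 - 3)²))*(m(-54) - 921) = (4047 + 50/(51*((-1 - 3)²)))*(2*(-54)^(5/2) - 921) = (4047 + 50/(51*((-4)²)))*(2*(8748*I*√6) - 921) = (4047 + (50/51)/16)*(17496*I*√6 - 921) = (4047 + (50/51)*(1/16))*(-921 + 17496*I*√6) = (4047 + 25/408)*(-921 + 17496*I*√6) = 1651201*(-921 + 17496*I*√6)/408 = -506918707/136 + 1203725529*I*√6/17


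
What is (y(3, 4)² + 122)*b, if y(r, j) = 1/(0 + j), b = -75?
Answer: -146475/16 ≈ -9154.7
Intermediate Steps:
y(r, j) = 1/j
(y(3, 4)² + 122)*b = ((1/4)² + 122)*(-75) = ((¼)² + 122)*(-75) = (1/16 + 122)*(-75) = (1953/16)*(-75) = -146475/16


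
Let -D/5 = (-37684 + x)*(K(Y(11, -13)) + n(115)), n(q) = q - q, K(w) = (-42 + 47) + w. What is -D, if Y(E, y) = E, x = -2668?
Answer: -3228160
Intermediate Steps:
K(w) = 5 + w
n(q) = 0
D = 3228160 (D = -5*(-37684 - 2668)*((5 + 11) + 0) = -(-201760)*(16 + 0) = -(-201760)*16 = -5*(-645632) = 3228160)
-D = -1*3228160 = -3228160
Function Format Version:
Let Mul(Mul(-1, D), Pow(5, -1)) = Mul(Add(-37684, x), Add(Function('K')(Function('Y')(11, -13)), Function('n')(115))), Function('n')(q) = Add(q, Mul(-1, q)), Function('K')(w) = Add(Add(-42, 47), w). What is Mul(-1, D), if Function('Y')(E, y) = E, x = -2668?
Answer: -3228160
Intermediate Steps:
Function('K')(w) = Add(5, w)
Function('n')(q) = 0
D = 3228160 (D = Mul(-5, Mul(Add(-37684, -2668), Add(Add(5, 11), 0))) = Mul(-5, Mul(-40352, Add(16, 0))) = Mul(-5, Mul(-40352, 16)) = Mul(-5, -645632) = 3228160)
Mul(-1, D) = Mul(-1, 3228160) = -3228160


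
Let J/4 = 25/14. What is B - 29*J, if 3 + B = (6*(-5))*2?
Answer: -1891/7 ≈ -270.14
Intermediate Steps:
J = 50/7 (J = 4*(25/14) = 50/7 ≈ 7.1429)
B = -63 (B = -3 + (6*(-5))*2 = -3 - 30*2 = -3 - 60 = -63)
B - 29*J = -63 - 29*50/7 = -63 - 1450/7 = -1891/7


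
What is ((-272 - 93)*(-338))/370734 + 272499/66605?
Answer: 600229138/135674385 ≈ 4.4240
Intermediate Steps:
((-272 - 93)*(-338))/370734 + 272499/66605 = -365*(-338)*(1/370734) + 272499*(1/66605) = 123370*(1/370734) + 272499/66605 = 4745/14259 + 272499/66605 = 600229138/135674385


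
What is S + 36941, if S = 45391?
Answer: 82332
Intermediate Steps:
S + 36941 = 45391 + 36941 = 82332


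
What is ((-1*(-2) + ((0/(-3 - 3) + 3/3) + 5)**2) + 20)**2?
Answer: 3364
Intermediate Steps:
((-1*(-2) + ((0/(-3 - 3) + 3/3) + 5)**2) + 20)**2 = ((2 + ((0/(-6) + 3*(1/3)) + 5)**2) + 20)**2 = ((2 + ((0*(-1/6) + 1) + 5)**2) + 20)**2 = ((2 + ((0 + 1) + 5)**2) + 20)**2 = ((2 + (1 + 5)**2) + 20)**2 = ((2 + 6**2) + 20)**2 = ((2 + 36) + 20)**2 = (38 + 20)**2 = 58**2 = 3364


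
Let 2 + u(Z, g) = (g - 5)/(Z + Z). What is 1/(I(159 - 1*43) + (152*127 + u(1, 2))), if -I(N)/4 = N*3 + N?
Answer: 2/34889 ≈ 5.7325e-5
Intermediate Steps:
u(Z, g) = -2 + (-5 + g)/(2*Z) (u(Z, g) = -2 + (g - 5)/(Z + Z) = -2 + (-5 + g)/((2*Z)) = -2 + (-5 + g)*(1/(2*Z)) = -2 + (-5 + g)/(2*Z))
I(N) = -16*N (I(N) = -4*(N*3 + N) = -4*(3*N + N) = -16*N)
1/(I(159 - 1*43) + (152*127 + u(1, 2))) = 1/(-16*(159 - 1*43) + (152*127 + (1/2)*(-5 + 2 - 4*1)/1)) = 1/(-16*(159 - 43) + (19304 + (1/2)*1*(-5 + 2 - 4))) = 1/(-16*116 + (19304 + (1/2)*1*(-7))) = 1/(-1856 + (19304 - 7/2)) = 1/(-1856 + 38601/2) = 1/(34889/2) = 2/34889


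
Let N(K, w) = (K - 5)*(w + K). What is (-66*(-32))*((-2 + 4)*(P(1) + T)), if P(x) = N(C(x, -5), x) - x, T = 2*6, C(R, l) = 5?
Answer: 46464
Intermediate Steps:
N(K, w) = (-5 + K)*(K + w)
T = 12
P(x) = -x (P(x) = (5**2 - 5*5 - 5*x + 5*x) - x = (25 - 25 - 5*x + 5*x) - x = 0 - x = -x)
(-66*(-32))*((-2 + 4)*(P(1) + T)) = (-66*(-32))*((-2 + 4)*(-1*1 + 12)) = 2112*(2*(-1 + 12)) = 2112*(2*11) = 2112*22 = 46464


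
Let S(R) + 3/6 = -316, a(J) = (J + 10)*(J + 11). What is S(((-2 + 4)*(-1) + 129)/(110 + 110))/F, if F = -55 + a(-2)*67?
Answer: -633/9538 ≈ -0.066366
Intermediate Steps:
a(J) = (10 + J)*(11 + J)
S(R) = -633/2 (S(R) = -1/2 - 316 = -633/2)
F = 4769 (F = -55 + (110 + (-2)**2 + 21*(-2))*67 = -55 + (110 + 4 - 42)*67 = -55 + 72*67 = -55 + 4824 = 4769)
S(((-2 + 4)*(-1) + 129)/(110 + 110))/F = -633/2/4769 = -633/2*1/4769 = -633/9538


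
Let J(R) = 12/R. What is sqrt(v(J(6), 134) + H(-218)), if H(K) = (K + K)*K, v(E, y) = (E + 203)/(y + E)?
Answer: sqrt(439508922)/68 ≈ 308.30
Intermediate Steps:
v(E, y) = (203 + E)/(E + y)
H(K) = 2*K**2 (H(K) = (2*K)*K = 2*K**2)
sqrt(v(J(6), 134) + H(-218)) = sqrt((203 + 12/6)/(12/6 + 134) + 2*(-218)**2) = sqrt((203 + 12*(1/6))/(12*(1/6) + 134) + 2*47524) = sqrt((203 + 2)/(2 + 134) + 95048) = sqrt(205/136 + 95048) = sqrt(12926733/136) = sqrt(439508922)/68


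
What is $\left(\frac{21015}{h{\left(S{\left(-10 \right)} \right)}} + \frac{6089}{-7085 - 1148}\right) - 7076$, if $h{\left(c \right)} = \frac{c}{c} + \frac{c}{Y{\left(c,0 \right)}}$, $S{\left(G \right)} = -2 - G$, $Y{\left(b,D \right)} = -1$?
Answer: $- \frac{580856074}{57631} \approx -10079.0$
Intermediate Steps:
$h{\left(c \right)} = 1 - c$ ($h{\left(c \right)} = \frac{c}{c} + \frac{c}{-1} = 1 + c \left(-1\right) = 1 - c$)
$\left(\frac{21015}{h{\left(S{\left(-10 \right)} \right)}} + \frac{6089}{-7085 - 1148}\right) - 7076 = \left(\frac{21015}{1 - \left(-2 - -10\right)} + \frac{6089}{-7085 - 1148}\right) - 7076 = \left(\frac{21015}{1 - \left(-2 + 10\right)} + \frac{6089}{-8233}\right) - 7076 = \left(\frac{21015}{1 - 8} + 6089 \left(- \frac{1}{8233}\right)\right) - 7076 = \left(\frac{21015}{1 - 8} - \frac{6089}{8233}\right) - 7076 = \left(\frac{21015}{-7} - \frac{6089}{8233}\right) - 7076 = \left(21015 \left(- \frac{1}{7}\right) - \frac{6089}{8233}\right) - 7076 = \left(- \frac{21015}{7} - \frac{6089}{8233}\right) - 7076 = - \frac{173059118}{57631} - 7076 = - \frac{580856074}{57631}$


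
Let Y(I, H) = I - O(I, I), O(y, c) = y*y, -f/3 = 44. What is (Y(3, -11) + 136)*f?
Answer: -17160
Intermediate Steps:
f = -132 (f = -3*44 = -132)
O(y, c) = y²
Y(I, H) = I - I²
(Y(3, -11) + 136)*f = (3*(1 - 1*3) + 136)*(-132) = (3*(1 - 3) + 136)*(-132) = (3*(-2) + 136)*(-132) = (-6 + 136)*(-132) = 130*(-132) = -17160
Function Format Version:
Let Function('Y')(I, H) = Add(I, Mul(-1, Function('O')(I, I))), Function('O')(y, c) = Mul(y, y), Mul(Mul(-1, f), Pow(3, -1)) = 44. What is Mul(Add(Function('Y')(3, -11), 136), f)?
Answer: -17160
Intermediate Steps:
f = -132 (f = Mul(-3, 44) = -132)
Function('O')(y, c) = Pow(y, 2)
Function('Y')(I, H) = Add(I, Mul(-1, Pow(I, 2)))
Mul(Add(Function('Y')(3, -11), 136), f) = Mul(Add(Mul(3, Add(1, Mul(-1, 3))), 136), -132) = Mul(Add(Mul(3, Add(1, -3)), 136), -132) = Mul(Add(Mul(3, -2), 136), -132) = Mul(Add(-6, 136), -132) = Mul(130, -132) = -17160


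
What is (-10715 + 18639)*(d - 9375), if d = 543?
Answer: -69984768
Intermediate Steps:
(-10715 + 18639)*(d - 9375) = (-10715 + 18639)*(543 - 9375) = 7924*(-8832) = -69984768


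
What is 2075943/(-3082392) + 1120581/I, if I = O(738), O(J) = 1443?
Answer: 383452702667/494210184 ≈ 775.89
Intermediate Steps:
I = 1443
2075943/(-3082392) + 1120581/I = 2075943/(-3082392) + 1120581/1443 = 2075943*(-1/3082392) + 1120581*(1/1443) = -691981/1027464 + 373527/481 = 383452702667/494210184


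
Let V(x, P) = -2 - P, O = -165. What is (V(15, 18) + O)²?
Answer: 34225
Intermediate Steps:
(V(15, 18) + O)² = ((-2 - 1*18) - 165)² = ((-2 - 18) - 165)² = (-20 - 165)² = (-185)² = 34225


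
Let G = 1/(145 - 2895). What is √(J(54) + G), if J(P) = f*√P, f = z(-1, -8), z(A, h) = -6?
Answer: √(-110 - 5445000*√6)/550 ≈ 6.6401*I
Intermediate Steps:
G = -1/2750 (G = 1/(-2750) = -1/2750 ≈ -0.00036364)
f = -6
J(P) = -6*√P
√(J(54) + G) = √(-18*√6 - 1/2750) = √(-1/2750 - 18*√6)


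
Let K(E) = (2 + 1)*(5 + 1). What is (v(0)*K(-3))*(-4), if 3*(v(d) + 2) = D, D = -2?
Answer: 192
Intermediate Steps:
v(d) = -8/3 (v(d) = -2 + (1/3)*(-2) = -2 - 2/3 = -8/3)
K(E) = 18 (K(E) = 3*6 = 18)
(v(0)*K(-3))*(-4) = -8/3*18*(-4) = -48*(-4) = 192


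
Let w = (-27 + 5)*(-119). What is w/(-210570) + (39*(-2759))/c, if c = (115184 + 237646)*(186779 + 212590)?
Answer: -1366382863709/109893647534570 ≈ -0.012434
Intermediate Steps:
w = 2618 (w = -22*(-119) = 2618)
c = 140909364270 (c = 352830*399369 = 140909364270)
w/(-210570) + (39*(-2759))/c = 2618/(-210570) + (39*(-2759))/140909364270 = 2618*(-1/210570) - 107601*1/140909364270 = -1309/105285 - 35867/46969788090 = -1366382863709/109893647534570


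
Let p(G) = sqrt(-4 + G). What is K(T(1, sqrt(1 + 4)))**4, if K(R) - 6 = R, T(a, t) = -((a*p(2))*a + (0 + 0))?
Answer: (6 - I*sqrt(2))**4 ≈ 868.0 - 1154.0*I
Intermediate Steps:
T(a, t) = -I*sqrt(2)*a**2 (T(a, t) = -((a*sqrt(-4 + 2))*a + (0 + 0)) = -((a*sqrt(-2))*a + 0) = -((a*(I*sqrt(2)))*a + 0) = -((I*a*sqrt(2))*a + 0) = -(I*sqrt(2)*a**2 + 0) = -I*sqrt(2)*a**2)
K(R) = 6 + R
K(T(1, sqrt(1 + 4)))**4 = (6 - 1*I*sqrt(2)*1**2)**4 = (6 - 1*I*sqrt(2)*1)**4 = (6 - I*sqrt(2))**4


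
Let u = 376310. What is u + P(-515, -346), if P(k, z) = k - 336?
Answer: 375459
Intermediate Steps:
P(k, z) = -336 + k
u + P(-515, -346) = 376310 + (-336 - 515) = 376310 - 851 = 375459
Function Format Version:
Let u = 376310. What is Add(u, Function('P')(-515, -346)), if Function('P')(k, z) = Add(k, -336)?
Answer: 375459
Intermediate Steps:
Function('P')(k, z) = Add(-336, k)
Add(u, Function('P')(-515, -346)) = Add(376310, Add(-336, -515)) = Add(376310, -851) = 375459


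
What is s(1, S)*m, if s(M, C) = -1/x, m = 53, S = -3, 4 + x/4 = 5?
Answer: -53/4 ≈ -13.250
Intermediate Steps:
x = 4 (x = -16 + 4*5 = -16 + 20 = 4)
s(M, C) = -1/4
s(1, S)*m = -1/4*53 = -53/4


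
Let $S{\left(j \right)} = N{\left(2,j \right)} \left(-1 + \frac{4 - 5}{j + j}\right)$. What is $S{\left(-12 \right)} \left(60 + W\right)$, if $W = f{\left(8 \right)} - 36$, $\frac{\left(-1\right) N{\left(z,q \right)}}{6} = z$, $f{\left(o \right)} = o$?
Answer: $368$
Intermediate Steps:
$N{\left(z,q \right)} = - 6 z$
$W = -28$ ($W = 8 - 36 = -28$)
$S{\left(j \right)} = 12 + \frac{6}{j}$ ($S{\left(j \right)} = \left(-6\right) 2 \left(-1 + \frac{4 - 5}{j + j}\right) = - 12 \left(-1 - \frac{1}{2 j}\right) = 12 + \frac{6}{j}$)
$S{\left(-12 \right)} \left(60 + W\right) = \left(12 + \frac{6}{-12}\right) \left(60 - 28\right) = \left(12 + 6 \left(- \frac{1}{12}\right)\right) 32 = \left(12 - \frac{1}{2}\right) 32 = \frac{23}{2} \cdot 32 = 368$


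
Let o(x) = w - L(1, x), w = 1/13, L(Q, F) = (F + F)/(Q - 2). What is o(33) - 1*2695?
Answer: -34176/13 ≈ -2628.9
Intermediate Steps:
L(Q, F) = 2*F/(-2 + Q) (L(Q, F) = (2*F)/(-2 + Q) = 2*F/(-2 + Q))
w = 1/13 ≈ 0.076923
o(x) = 1/13 + 2*x (o(x) = 1/13 - 2*x/(-2 + 1) = 1/13 - 2*x/(-1) = 1/13 - 2*x*(-1) = 1/13 - (-2)*x = 1/13 + 2*x)
o(33) - 1*2695 = (1/13 + 2*33) - 1*2695 = (1/13 + 66) - 2695 = 859/13 - 2695 = -34176/13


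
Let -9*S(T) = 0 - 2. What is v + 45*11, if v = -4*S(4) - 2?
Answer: 4429/9 ≈ 492.11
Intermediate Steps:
S(T) = 2/9 (S(T) = -(0 - 2)/9 = -1/9*(-2) = 2/9)
v = -26/9 (v = -4*2/9 - 2 = -8/9 - 2 = -26/9 ≈ -2.8889)
v + 45*11 = -26/9 + 45*11 = -26/9 + 495 = 4429/9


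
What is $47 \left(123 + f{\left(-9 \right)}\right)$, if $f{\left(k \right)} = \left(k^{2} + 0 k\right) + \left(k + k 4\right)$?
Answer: $7473$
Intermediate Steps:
$f{\left(k \right)} = k^{2} + 5 k$ ($f{\left(k \right)} = \left(k^{2} + 0\right) + \left(k + 4 k\right) = k^{2} + 5 k$)
$47 \left(123 + f{\left(-9 \right)}\right) = 47 \left(123 - 9 \left(5 - 9\right)\right) = 47 \left(123 - -36\right) = 47 \left(123 + 36\right) = 47 \cdot 159 = 7473$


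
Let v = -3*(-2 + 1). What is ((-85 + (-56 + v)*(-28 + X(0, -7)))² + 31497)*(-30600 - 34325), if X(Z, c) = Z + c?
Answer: -205448475225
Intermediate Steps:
v = 3 (v = -3*(-1) = 3)
((-85 + (-56 + v)*(-28 + X(0, -7)))² + 31497)*(-30600 - 34325) = ((-85 + (-56 + 3)*(-28 + (0 - 7)))² + 31497)*(-30600 - 34325) = ((-85 - 53*(-28 - 7))² + 31497)*(-64925) = ((-85 - 53*(-35))² + 31497)*(-64925) = ((-85 + 1855)² + 31497)*(-64925) = (1770² + 31497)*(-64925) = (3132900 + 31497)*(-64925) = 3164397*(-64925) = -205448475225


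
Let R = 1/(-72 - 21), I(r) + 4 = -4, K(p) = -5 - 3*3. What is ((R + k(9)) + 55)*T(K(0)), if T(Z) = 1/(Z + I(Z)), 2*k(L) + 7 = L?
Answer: -5207/2046 ≈ -2.5450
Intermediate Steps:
K(p) = -14 (K(p) = -5 - 9 = -14)
k(L) = -7/2 + L/2
I(r) = -8 (I(r) = -4 - 4 = -8)
T(Z) = 1/(-8 + Z) (T(Z) = 1/(Z - 8) = 1/(-8 + Z))
R = -1/93 (R = 1/(-93) = -1/93 ≈ -0.010753)
((R + k(9)) + 55)*T(K(0)) = ((-1/93 + (-7/2 + (½)*9)) + 55)/(-8 - 14) = ((-1/93 + (-7/2 + 9/2)) + 55)/(-22) = ((-1/93 + 1) + 55)*(-1/22) = (92/93 + 55)*(-1/22) = (5207/93)*(-1/22) = -5207/2046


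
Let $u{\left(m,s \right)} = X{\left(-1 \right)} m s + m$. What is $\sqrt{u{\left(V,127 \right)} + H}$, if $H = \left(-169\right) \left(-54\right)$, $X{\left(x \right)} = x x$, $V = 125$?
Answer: $\sqrt{25126} \approx 158.51$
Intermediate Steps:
$X{\left(x \right)} = x^{2}$
$u{\left(m,s \right)} = m + m s$ ($u{\left(m,s \right)} = \left(-1\right)^{2} m s + m = 1 m s + m = m s + m = m + m s$)
$H = 9126$
$\sqrt{u{\left(V,127 \right)} + H} = \sqrt{125 \left(1 + 127\right) + 9126} = \sqrt{125 \cdot 128 + 9126} = \sqrt{16000 + 9126} = \sqrt{25126}$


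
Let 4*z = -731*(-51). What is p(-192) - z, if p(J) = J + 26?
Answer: -37945/4 ≈ -9486.3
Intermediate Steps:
z = 37281/4 (z = (-731*(-51))/4 = (¼)*37281 = 37281/4 ≈ 9320.3)
p(J) = 26 + J
p(-192) - z = (26 - 192) - 1*37281/4 = -166 - 37281/4 = -37945/4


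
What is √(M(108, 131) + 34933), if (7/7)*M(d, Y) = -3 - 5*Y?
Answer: 5*√1371 ≈ 185.14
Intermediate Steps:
M(d, Y) = -3 - 5*Y
√(M(108, 131) + 34933) = √((-3 - 5*131) + 34933) = √((-3 - 655) + 34933) = √(-658 + 34933) = √34275 = 5*√1371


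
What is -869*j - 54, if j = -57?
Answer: 49479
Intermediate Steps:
-869*j - 54 = -869*(-57) - 54 = 49533 - 54 = 49479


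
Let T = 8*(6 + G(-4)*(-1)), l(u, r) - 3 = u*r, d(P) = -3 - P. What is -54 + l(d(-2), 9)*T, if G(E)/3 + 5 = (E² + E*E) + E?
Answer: 2970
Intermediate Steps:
G(E) = -15 + 3*E + 6*E² (G(E) = -15 + 3*((E² + E*E) + E) = -15 + 3*((E² + E²) + E) = -15 + 3*(2*E² + E) = -15 + 3*(E + 2*E²) = -15 + (3*E + 6*E²) = -15 + 3*E + 6*E²)
l(u, r) = 3 + r*u (l(u, r) = 3 + u*r = 3 + r*u)
T = -504 (T = 8*(6 + (-15 + 3*(-4) + 6*(-4)²)*(-1)) = 8*(6 + (-15 - 12 + 6*16)*(-1)) = 8*(6 + (-15 - 12 + 96)*(-1)) = 8*(6 + 69*(-1)) = 8*(6 - 69) = 8*(-63) = -504)
-54 + l(d(-2), 9)*T = -54 + (3 + 9*(-3 - 1*(-2)))*(-504) = -54 + (3 + 9*(-3 + 2))*(-504) = -54 + (3 + 9*(-1))*(-504) = -54 + (3 - 9)*(-504) = -54 - 6*(-504) = -54 + 3024 = 2970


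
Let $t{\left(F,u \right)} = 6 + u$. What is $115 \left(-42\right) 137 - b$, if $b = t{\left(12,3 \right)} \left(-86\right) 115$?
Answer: $-572700$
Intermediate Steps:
$b = -89010$ ($b = \left(6 + 3\right) \left(-86\right) 115 = 9 \left(-86\right) 115 = \left(-774\right) 115 = -89010$)
$115 \left(-42\right) 137 - b = 115 \left(-42\right) 137 - -89010 = \left(-4830\right) 137 + 89010 = -661710 + 89010 = -572700$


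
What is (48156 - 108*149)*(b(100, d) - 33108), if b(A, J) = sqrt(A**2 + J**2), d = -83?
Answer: -1061574912 + 32064*sqrt(16889) ≈ -1.0574e+9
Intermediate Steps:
(48156 - 108*149)*(b(100, d) - 33108) = (48156 - 108*149)*(sqrt(100**2 + (-83)**2) - 33108) = (48156 - 16092)*(sqrt(10000 + 6889) - 33108) = 32064*(sqrt(16889) - 33108) = 32064*(-33108 + sqrt(16889)) = -1061574912 + 32064*sqrt(16889)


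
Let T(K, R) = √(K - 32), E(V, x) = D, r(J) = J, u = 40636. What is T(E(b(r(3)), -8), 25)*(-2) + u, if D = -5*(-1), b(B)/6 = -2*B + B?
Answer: 40636 - 6*I*√3 ≈ 40636.0 - 10.392*I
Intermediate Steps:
b(B) = -6*B (b(B) = 6*(-2*B + B) = 6*(-B) = -6*B)
D = 5
E(V, x) = 5
T(K, R) = √(-32 + K)
T(E(b(r(3)), -8), 25)*(-2) + u = √(-32 + 5)*(-2) + 40636 = √(-27)*(-2) + 40636 = (3*I*√3)*(-2) + 40636 = -6*I*√3 + 40636 = 40636 - 6*I*√3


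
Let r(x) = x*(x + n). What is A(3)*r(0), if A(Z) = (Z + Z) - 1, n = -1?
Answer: 0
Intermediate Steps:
r(x) = x*(-1 + x) (r(x) = x*(x - 1) = x*(-1 + x))
A(Z) = -1 + 2*Z (A(Z) = 2*Z - 1 = -1 + 2*Z)
A(3)*r(0) = (-1 + 2*3)*(0*(-1 + 0)) = (-1 + 6)*(0*(-1)) = 5*0 = 0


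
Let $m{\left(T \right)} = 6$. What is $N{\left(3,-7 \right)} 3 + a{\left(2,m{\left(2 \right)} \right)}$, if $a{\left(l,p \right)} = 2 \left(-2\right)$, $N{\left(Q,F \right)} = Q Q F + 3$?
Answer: $-184$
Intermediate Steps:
$N{\left(Q,F \right)} = 3 + F Q^{2}$ ($N{\left(Q,F \right)} = Q^{2} F + 3 = F Q^{2} + 3 = 3 + F Q^{2}$)
$a{\left(l,p \right)} = -4$
$N{\left(3,-7 \right)} 3 + a{\left(2,m{\left(2 \right)} \right)} = \left(3 - 7 \cdot 3^{2}\right) 3 - 4 = \left(3 - 63\right) 3 - 4 = \left(-60\right) 3 - 4 = -180 - 4 = -184$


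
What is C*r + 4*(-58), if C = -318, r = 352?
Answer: -112168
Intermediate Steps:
C*r + 4*(-58) = -318*352 + 4*(-58) = -111936 - 232 = -112168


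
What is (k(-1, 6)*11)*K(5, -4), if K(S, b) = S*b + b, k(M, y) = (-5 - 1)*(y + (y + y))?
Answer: 28512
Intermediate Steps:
k(M, y) = -18*y (k(M, y) = -6*(y + 2*y) = -18*y)
K(S, b) = b + S*b
(k(-1, 6)*11)*K(5, -4) = (-18*6*11)*(-4*(1 + 5)) = (-108*11)*(-4*6) = -1188*(-24) = 28512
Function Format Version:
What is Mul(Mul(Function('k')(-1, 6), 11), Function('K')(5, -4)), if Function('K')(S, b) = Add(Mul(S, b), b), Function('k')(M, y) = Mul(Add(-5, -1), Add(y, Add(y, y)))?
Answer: 28512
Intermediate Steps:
Function('k')(M, y) = Mul(-18, y) (Function('k')(M, y) = Mul(-6, Add(y, Mul(2, y))) = Mul(-6, Mul(3, y)) = Mul(-18, y))
Function('K')(S, b) = Add(b, Mul(S, b))
Mul(Mul(Function('k')(-1, 6), 11), Function('K')(5, -4)) = Mul(Mul(Mul(-18, 6), 11), Mul(-4, Add(1, 5))) = Mul(Mul(-108, 11), Mul(-4, 6)) = Mul(-1188, -24) = 28512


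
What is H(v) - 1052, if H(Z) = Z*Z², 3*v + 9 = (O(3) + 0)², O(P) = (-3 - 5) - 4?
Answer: 90073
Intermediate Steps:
O(P) = -12 (O(P) = -8 - 4 = -12)
v = 45 (v = -3 + (-12 + 0)²/3 = -3 + (⅓)*(-12)² = -3 + (⅓)*144 = -3 + 48 = 45)
H(Z) = Z³
H(v) - 1052 = 45³ - 1052 = 91125 - 1052 = 90073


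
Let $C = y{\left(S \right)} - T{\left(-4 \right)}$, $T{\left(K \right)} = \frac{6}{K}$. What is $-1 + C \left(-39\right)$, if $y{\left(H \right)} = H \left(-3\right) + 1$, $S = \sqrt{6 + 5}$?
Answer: $- \frac{197}{2} + 117 \sqrt{11} \approx 289.54$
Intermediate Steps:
$S = \sqrt{11} \approx 3.3166$
$y{\left(H \right)} = 1 - 3 H$ ($y{\left(H \right)} = - 3 H + 1 = 1 - 3 H$)
$C = \frac{5}{2} - 3 \sqrt{11}$ ($C = \left(1 - 3 \sqrt{11}\right) - \frac{6}{-4} = \left(1 - 3 \sqrt{11}\right) - 6 \left(- \frac{1}{4}\right) = \left(1 - 3 \sqrt{11}\right) - - \frac{3}{2} = \left(1 - 3 \sqrt{11}\right) + \frac{3}{2} = \frac{5}{2} - 3 \sqrt{11} \approx -7.4499$)
$-1 + C \left(-39\right) = -1 + \left(\frac{5}{2} - 3 \sqrt{11}\right) \left(-39\right) = -1 - \left(\frac{195}{2} - 117 \sqrt{11}\right) = - \frac{197}{2} + 117 \sqrt{11}$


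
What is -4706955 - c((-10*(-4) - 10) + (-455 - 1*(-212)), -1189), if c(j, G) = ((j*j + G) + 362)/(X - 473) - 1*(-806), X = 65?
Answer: -960360973/204 ≈ -4.7076e+6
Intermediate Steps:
c(j, G) = 164243/204 - G/408 - j²/408 (c(j, G) = ((j*j + G) + 362)/(65 - 473) - 1*(-806) = ((j² + G) + 362)/(-408) + 806 = ((G + j²) + 362)*(-1/408) + 806 = (362 + G + j²)*(-1/408) + 806 = (-181/204 - G/408 - j²/408) + 806 = 164243/204 - G/408 - j²/408)
-4706955 - c((-10*(-4) - 10) + (-455 - 1*(-212)), -1189) = -4706955 - (164243/204 - 1/408*(-1189) - ((-10*(-4) - 10) + (-455 - 1*(-212)))²/408) = -4706955 - (164243/204 + 1189/408 - ((40 - 10) + (-455 + 212))²/408) = -4706955 - (164243/204 + 1189/408 - (30 - 243)²/408) = -4706955 - (164243/204 + 1189/408 - 1/408*(-213)²) = -4706955 - (164243/204 + 1189/408 - 1/408*45369) = -4706955 - (164243/204 + 1189/408 - 15123/136) = -4706955 - 1*142153/204 = -4706955 - 142153/204 = -960360973/204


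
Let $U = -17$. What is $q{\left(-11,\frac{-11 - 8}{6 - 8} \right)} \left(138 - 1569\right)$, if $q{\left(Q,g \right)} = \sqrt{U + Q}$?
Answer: $- 2862 i \sqrt{7} \approx - 7572.1 i$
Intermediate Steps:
$q{\left(Q,g \right)} = \sqrt{-17 + Q}$
$q{\left(-11,\frac{-11 - 8}{6 - 8} \right)} \left(138 - 1569\right) = \sqrt{-17 - 11} \left(138 - 1569\right) = \sqrt{-28} \left(-1431\right) = 2 i \sqrt{7} \left(-1431\right) = - 2862 i \sqrt{7}$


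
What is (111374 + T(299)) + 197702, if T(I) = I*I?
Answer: 398477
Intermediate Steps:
T(I) = I²
(111374 + T(299)) + 197702 = (111374 + 299²) + 197702 = (111374 + 89401) + 197702 = 200775 + 197702 = 398477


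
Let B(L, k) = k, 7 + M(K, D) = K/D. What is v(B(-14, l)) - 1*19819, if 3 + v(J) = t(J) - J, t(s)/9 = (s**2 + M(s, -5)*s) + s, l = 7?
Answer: -99271/5 ≈ -19854.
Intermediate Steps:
M(K, D) = -7 + K/D
t(s) = 9*s + 9*s**2 + 9*s*(-7 - s/5) (t(s) = 9*((s**2 + (-7 + s/(-5))*s) + s) = 9*((s**2 + (-7 + s*(-1/5))*s) + s) = 9*((s**2 + (-7 - s/5)*s) + s) = 9*((s**2 + s*(-7 - s/5)) + s) = 9*(s + s**2 + s*(-7 - s/5)) = 9*s + 9*s**2 + 9*s*(-7 - s/5))
v(J) = -3 - J + 18*J*(-15 + 2*J)/5 (v(J) = -3 + (18*J*(-15 + 2*J)/5 - J) = -3 + (-J + 18*J*(-15 + 2*J)/5) = -3 - J + 18*J*(-15 + 2*J)/5)
v(B(-14, l)) - 1*19819 = (-3 - 55*7 + (36/5)*7**2) - 1*19819 = (-3 - 385 + (36/5)*49) - 19819 = (-3 - 385 + 1764/5) - 19819 = -176/5 - 19819 = -99271/5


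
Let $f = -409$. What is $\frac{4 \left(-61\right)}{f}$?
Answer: $\frac{244}{409} \approx 0.59658$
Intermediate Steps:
$\frac{4 \left(-61\right)}{f} = \frac{4 \left(-61\right)}{-409} = \left(-244\right) \left(- \frac{1}{409}\right) = \frac{244}{409}$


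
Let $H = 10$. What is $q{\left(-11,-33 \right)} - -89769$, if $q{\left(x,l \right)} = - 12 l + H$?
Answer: $90175$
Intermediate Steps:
$q{\left(x,l \right)} = 10 - 12 l$ ($q{\left(x,l \right)} = - 12 l + 10 = 10 - 12 l$)
$q{\left(-11,-33 \right)} - -89769 = \left(10 - -396\right) - -89769 = \left(10 + 396\right) + 89769 = 406 + 89769 = 90175$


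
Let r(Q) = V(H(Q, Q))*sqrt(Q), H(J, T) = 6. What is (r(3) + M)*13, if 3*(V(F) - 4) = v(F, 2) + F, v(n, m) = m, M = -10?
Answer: -130 + 260*sqrt(3)/3 ≈ 20.111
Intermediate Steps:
V(F) = 14/3 + F/3 (V(F) = 4 + (2 + F)/3 = 4 + (2/3 + F/3) = 14/3 + F/3)
r(Q) = 20*sqrt(Q)/3 (r(Q) = (14/3 + (1/3)*6)*sqrt(Q) = (14/3 + 2)*sqrt(Q) = 20*sqrt(Q)/3)
(r(3) + M)*13 = (20*sqrt(3)/3 - 10)*13 = (-10 + 20*sqrt(3)/3)*13 = -130 + 260*sqrt(3)/3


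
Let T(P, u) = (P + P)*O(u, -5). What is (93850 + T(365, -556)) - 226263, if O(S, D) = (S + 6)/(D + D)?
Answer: -92263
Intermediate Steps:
O(S, D) = (6 + S)/(2*D) (O(S, D) = (6 + S)/((2*D)) = (6 + S)*(1/(2*D)) = (6 + S)/(2*D))
T(P, u) = 2*P*(-⅗ - u/10) (T(P, u) = (P + P)*((½)*(6 + u)/(-5)) = (2*P)*((½)*(-⅕)*(6 + u)) = (2*P)*(-⅗ - u/10) = 2*P*(-⅗ - u/10))
(93850 + T(365, -556)) - 226263 = (93850 + (⅕)*365*(-6 - 1*(-556))) - 226263 = (93850 + (⅕)*365*(-6 + 556)) - 226263 = (93850 + (⅕)*365*550) - 226263 = (93850 + 40150) - 226263 = 134000 - 226263 = -92263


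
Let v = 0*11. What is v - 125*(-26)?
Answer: 3250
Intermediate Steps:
v = 0
v - 125*(-26) = 0 - 125*(-26) = 0 + 3250 = 3250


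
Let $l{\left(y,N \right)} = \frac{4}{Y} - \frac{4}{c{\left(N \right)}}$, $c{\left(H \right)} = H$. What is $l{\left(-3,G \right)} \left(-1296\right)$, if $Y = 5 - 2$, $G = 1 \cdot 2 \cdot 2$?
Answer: $-432$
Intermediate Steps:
$G = 4$ ($G = 2 \cdot 2 = 4$)
$Y = 3$
$l{\left(y,N \right)} = \frac{4}{3} - \frac{4}{N}$
$l{\left(-3,G \right)} \left(-1296\right) = \left(\frac{4}{3} - \frac{4}{4}\right) \left(-1296\right) = \left(\frac{4}{3} - 1\right) \left(-1296\right) = \frac{1}{3} \left(-1296\right) = -432$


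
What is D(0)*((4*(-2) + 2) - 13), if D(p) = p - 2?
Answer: 38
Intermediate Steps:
D(p) = -2 + p
D(0)*((4*(-2) + 2) - 13) = (-2 + 0)*((4*(-2) + 2) - 13) = -2*((-8 + 2) - 13) = -2*(-6 - 13) = -2*(-19) = 38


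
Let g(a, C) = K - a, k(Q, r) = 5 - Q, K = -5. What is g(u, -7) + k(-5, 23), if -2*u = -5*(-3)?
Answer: 25/2 ≈ 12.500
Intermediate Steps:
u = -15/2 (u = -(-5)*(-3)/2 = -½*15 = -15/2 ≈ -7.5000)
g(a, C) = -5 - a
g(u, -7) + k(-5, 23) = (-5 - 1*(-15/2)) + (5 - 1*(-5)) = (-5 + 15/2) + (5 + 5) = 5/2 + 10 = 25/2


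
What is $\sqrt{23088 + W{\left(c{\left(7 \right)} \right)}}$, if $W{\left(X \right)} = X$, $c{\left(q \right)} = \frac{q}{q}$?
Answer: $\sqrt{23089} \approx 151.95$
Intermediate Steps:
$c{\left(q \right)} = 1$
$\sqrt{23088 + W{\left(c{\left(7 \right)} \right)}} = \sqrt{23088 + 1} = \sqrt{23089}$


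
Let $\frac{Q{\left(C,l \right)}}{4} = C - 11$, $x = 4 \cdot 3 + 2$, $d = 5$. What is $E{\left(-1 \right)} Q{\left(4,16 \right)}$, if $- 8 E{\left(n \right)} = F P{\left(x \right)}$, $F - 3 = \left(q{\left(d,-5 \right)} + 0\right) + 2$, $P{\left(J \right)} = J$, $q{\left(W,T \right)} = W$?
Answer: $490$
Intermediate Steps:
$x = 14$ ($x = 12 + 2 = 14$)
$F = 10$ ($F = 3 + \left(\left(5 + 0\right) + 2\right) = 3 + \left(5 + 2\right) = 3 + 7 = 10$)
$Q{\left(C,l \right)} = -44 + 4 C$ ($Q{\left(C,l \right)} = 4 \left(C - 11\right) = 4 \left(-11 + C\right) = -44 + 4 C$)
$E{\left(n \right)} = - \frac{35}{2}$ ($E{\left(n \right)} = - \frac{10 \cdot 14}{8} = \left(- \frac{1}{8}\right) 140 = - \frac{35}{2}$)
$E{\left(-1 \right)} Q{\left(4,16 \right)} = - \frac{35 \left(-44 + 4 \cdot 4\right)}{2} = - \frac{35 \left(-44 + 16\right)}{2} = \left(- \frac{35}{2}\right) \left(-28\right) = 490$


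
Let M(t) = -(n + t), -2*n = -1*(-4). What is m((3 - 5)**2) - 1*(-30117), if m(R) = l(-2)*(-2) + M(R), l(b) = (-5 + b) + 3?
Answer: 30123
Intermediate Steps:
n = -2 (n = -(-1)*(-4)/2 = -1/2*4 = -2)
l(b) = -2 + b
M(t) = 2 - t (M(t) = -(-2 + t) = 2 - t)
m(R) = 10 - R (m(R) = (-2 - 2)*(-2) + (2 - R) = -4*(-2) + (2 - R) = 8 + (2 - R) = 10 - R)
m((3 - 5)**2) - 1*(-30117) = (10 - (3 - 5)**2) - 1*(-30117) = (10 - 1*(-2)**2) + 30117 = (10 - 1*4) + 30117 = (10 - 4) + 30117 = 6 + 30117 = 30123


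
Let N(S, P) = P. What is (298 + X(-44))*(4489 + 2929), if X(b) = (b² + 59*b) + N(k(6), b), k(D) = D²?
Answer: -3011708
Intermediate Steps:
X(b) = b² + 60*b (X(b) = (b² + 59*b) + b = b² + 60*b)
(298 + X(-44))*(4489 + 2929) = (298 - 44*(60 - 44))*(4489 + 2929) = (298 - 44*16)*7418 = (298 - 704)*7418 = -406*7418 = -3011708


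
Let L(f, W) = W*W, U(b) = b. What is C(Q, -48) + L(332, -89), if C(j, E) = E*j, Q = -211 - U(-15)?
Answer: 17329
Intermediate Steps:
L(f, W) = W**2
Q = -196 (Q = -211 - 1*(-15) = -211 + 15 = -196)
C(Q, -48) + L(332, -89) = -48*(-196) + (-89)**2 = 9408 + 7921 = 17329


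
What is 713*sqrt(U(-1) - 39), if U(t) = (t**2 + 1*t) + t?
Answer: 1426*I*sqrt(10) ≈ 4509.4*I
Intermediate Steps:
U(t) = t**2 + 2*t (U(t) = (t**2 + t) + t = (t + t**2) + t = t**2 + 2*t)
713*sqrt(U(-1) - 39) = 713*sqrt(-(2 - 1) - 39) = 713*sqrt(-1*1 - 39) = 713*sqrt(-1 - 39) = 713*sqrt(-40) = 713*(2*I*sqrt(10)) = 1426*I*sqrt(10)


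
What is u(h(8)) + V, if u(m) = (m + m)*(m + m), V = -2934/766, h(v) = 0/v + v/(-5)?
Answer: 61373/9575 ≈ 6.4097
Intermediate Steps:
h(v) = -v/5 (h(v) = 0 + v*(-1/5) = 0 - v/5 = -v/5)
V = -1467/383 (V = -2934*1/766 = -1467/383 ≈ -3.8303)
u(m) = 4*m**2 (u(m) = (2*m)*(2*m) = 4*m**2)
u(h(8)) + V = 4*(-1/5*8)**2 - 1467/383 = 4*(-8/5)**2 - 1467/383 = 4*(64/25) - 1467/383 = 256/25 - 1467/383 = 61373/9575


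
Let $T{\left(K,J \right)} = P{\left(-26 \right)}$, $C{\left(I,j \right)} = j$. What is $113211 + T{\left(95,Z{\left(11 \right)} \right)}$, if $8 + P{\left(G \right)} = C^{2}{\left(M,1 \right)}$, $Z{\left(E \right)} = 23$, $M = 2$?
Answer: $113204$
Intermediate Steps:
$P{\left(G \right)} = -7$ ($P{\left(G \right)} = -8 + 1^{2} = -8 + 1 = -7$)
$T{\left(K,J \right)} = -7$
$113211 + T{\left(95,Z{\left(11 \right)} \right)} = 113211 - 7 = 113204$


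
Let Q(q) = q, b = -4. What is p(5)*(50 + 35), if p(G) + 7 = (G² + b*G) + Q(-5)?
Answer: -595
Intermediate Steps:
p(G) = -12 + G² - 4*G (p(G) = -7 + ((G² - 4*G) - 5) = -7 + (-5 + G² - 4*G) = -12 + G² - 4*G)
p(5)*(50 + 35) = (-12 + 5² - 4*5)*(50 + 35) = (-12 + 25 - 20)*85 = -7*85 = -595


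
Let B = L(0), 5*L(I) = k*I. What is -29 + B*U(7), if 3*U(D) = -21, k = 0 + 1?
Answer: -29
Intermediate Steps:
k = 1
L(I) = I/5 (L(I) = (1*I)/5 = I/5)
U(D) = -7 (U(D) = (1/3)*(-21) = -7)
B = 0 (B = (1/5)*0 = 0)
-29 + B*U(7) = -29 + 0*(-7) = -29 + 0 = -29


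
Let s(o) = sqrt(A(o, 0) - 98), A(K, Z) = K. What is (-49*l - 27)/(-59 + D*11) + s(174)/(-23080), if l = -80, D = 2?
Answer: -3893/37 - sqrt(19)/11540 ≈ -105.22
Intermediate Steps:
s(o) = sqrt(-98 + o) (s(o) = sqrt(o - 98) = sqrt(-98 + o))
(-49*l - 27)/(-59 + D*11) + s(174)/(-23080) = (-49*(-80) - 27)/(-59 + 2*11) + sqrt(-98 + 174)/(-23080) = (3920 - 27)/(-59 + 22) + sqrt(76)*(-1/23080) = 3893/(-37) + (2*sqrt(19))*(-1/23080) = 3893*(-1/37) - sqrt(19)/11540 = -3893/37 - sqrt(19)/11540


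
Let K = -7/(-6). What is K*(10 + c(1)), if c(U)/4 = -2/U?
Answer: 7/3 ≈ 2.3333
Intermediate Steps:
K = 7/6 (K = -7*(-1/6) = 7/6 ≈ 1.1667)
c(U) = -8/U (c(U) = 4*(-2/U) = -8/U)
K*(10 + c(1)) = 7*(10 - 8/1)/6 = 7*(10 - 8*1)/6 = 7*(10 - 8)/6 = (7/6)*2 = 7/3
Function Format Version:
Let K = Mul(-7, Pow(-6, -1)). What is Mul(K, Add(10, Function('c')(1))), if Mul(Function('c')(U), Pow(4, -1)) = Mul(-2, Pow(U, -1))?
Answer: Rational(7, 3) ≈ 2.3333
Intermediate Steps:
K = Rational(7, 6) (K = Mul(-7, Rational(-1, 6)) = Rational(7, 6) ≈ 1.1667)
Function('c')(U) = Mul(-8, Pow(U, -1)) (Function('c')(U) = Mul(4, Mul(-2, Pow(U, -1))) = Mul(-8, Pow(U, -1)))
Mul(K, Add(10, Function('c')(1))) = Mul(Rational(7, 6), Add(10, Mul(-8, Pow(1, -1)))) = Mul(Rational(7, 6), Add(10, Mul(-8, 1))) = Mul(Rational(7, 6), Add(10, -8)) = Mul(Rational(7, 6), 2) = Rational(7, 3)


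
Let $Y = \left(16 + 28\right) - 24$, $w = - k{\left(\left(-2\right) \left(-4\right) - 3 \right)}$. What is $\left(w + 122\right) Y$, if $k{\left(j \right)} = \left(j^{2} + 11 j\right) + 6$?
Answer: $720$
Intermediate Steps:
$k{\left(j \right)} = 6 + j^{2} + 11 j$
$w = -86$ ($w = - (6 + \left(\left(-2\right) \left(-4\right) - 3\right)^{2} + 11 \left(\left(-2\right) \left(-4\right) - 3\right)) = - (6 + \left(8 - 3\right)^{2} + 11 \left(8 - 3\right)) = - (6 + 5^{2} + 11 \cdot 5) = - (6 + 25 + 55) = \left(-1\right) 86 = -86$)
$Y = 20$ ($Y = 44 - 24 = 20$)
$\left(w + 122\right) Y = \left(-86 + 122\right) 20 = 36 \cdot 20 = 720$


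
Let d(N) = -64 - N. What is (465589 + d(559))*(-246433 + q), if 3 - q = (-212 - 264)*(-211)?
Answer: -161280896556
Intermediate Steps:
q = -100433 (q = 3 - (-212 - 264)*(-211) = 3 - (-476)*(-211) = 3 - 1*100436 = 3 - 100436 = -100433)
(465589 + d(559))*(-246433 + q) = (465589 + (-64 - 1*559))*(-246433 - 100433) = (465589 + (-64 - 559))*(-346866) = (465589 - 623)*(-346866) = 464966*(-346866) = -161280896556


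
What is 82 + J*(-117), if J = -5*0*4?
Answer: 82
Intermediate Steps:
J = 0 (J = 0*4 = 0)
82 + J*(-117) = 82 + 0*(-117) = 82 + 0 = 82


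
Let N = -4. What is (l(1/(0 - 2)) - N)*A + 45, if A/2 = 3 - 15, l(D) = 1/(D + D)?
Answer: -27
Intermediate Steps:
l(D) = 1/(2*D)
A = -24 (A = 2*(3 - 15) = 2*(-12) = -24)
(l(1/(0 - 2)) - N)*A + 45 = (1/(2*(1/(0 - 2))) - 1*(-4))*(-24) + 45 = (1/(2*(1/(-2))) + 4)*(-24) + 45 = (1/(2*(-½)) + 4)*(-24) + 45 = ((½)*(-2) + 4)*(-24) + 45 = (-1 + 4)*(-24) + 45 = 3*(-24) + 45 = -72 + 45 = -27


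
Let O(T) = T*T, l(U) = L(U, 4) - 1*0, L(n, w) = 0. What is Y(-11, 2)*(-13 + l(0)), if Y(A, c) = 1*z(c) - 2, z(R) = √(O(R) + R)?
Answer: 26 - 13*√6 ≈ -5.8434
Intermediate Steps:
l(U) = 0 (l(U) = 0 - 1*0 = 0 + 0 = 0)
O(T) = T²
z(R) = √(R + R²) (z(R) = √(R² + R) = √(R + R²))
Y(A, c) = -2 + √(c*(1 + c)) (Y(A, c) = 1*√(c*(1 + c)) - 2 = √(c*(1 + c)) - 2 = -2 + √(c*(1 + c)))
Y(-11, 2)*(-13 + l(0)) = (-2 + √(2*(1 + 2)))*(-13 + 0) = (-2 + √(2*3))*(-13) = (-2 + √6)*(-13) = 26 - 13*√6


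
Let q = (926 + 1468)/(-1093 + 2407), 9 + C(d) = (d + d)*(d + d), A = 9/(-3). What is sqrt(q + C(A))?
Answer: 2*sqrt(38398)/73 ≈ 5.3686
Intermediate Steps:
A = -3 (A = 9*(-1/3) = -3)
C(d) = -9 + 4*d**2 (C(d) = -9 + (d + d)*(d + d) = -9 + (2*d)*(2*d) = -9 + 4*d**2)
q = 133/73 (q = 2394/1314 = 2394*(1/1314) = 133/73 ≈ 1.8219)
sqrt(q + C(A)) = sqrt(133/73 + (-9 + 4*(-3)**2)) = sqrt(133/73 + (-9 + 4*9)) = sqrt(133/73 + (-9 + 36)) = sqrt(133/73 + 27) = sqrt(2104/73) = 2*sqrt(38398)/73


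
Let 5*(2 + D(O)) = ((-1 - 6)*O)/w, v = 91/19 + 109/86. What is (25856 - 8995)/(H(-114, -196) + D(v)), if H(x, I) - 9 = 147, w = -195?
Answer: 8954034050/81804793 ≈ 109.46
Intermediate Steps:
H(x, I) = 156 (H(x, I) = 9 + 147 = 156)
v = 9897/1634 (v = 91*(1/19) + 109*(1/86) = 91/19 + 109/86 = 9897/1634 ≈ 6.0569)
D(O) = -2 + 7*O/975 (D(O) = -2 + (((-1 - 6)*O)/(-195))/5 = -2 + (-7*O*(-1/195))/5 = -2 + (7*O/195)/5 = -2 + 7*O/975)
(25856 - 8995)/(H(-114, -196) + D(v)) = (25856 - 8995)/(156 + (-2 + (7/975)*(9897/1634))) = 16861/(156 + (-2 + 23093/531050)) = 16861/(156 - 1039007/531050) = 16861/(81804793/531050) = 16861*(531050/81804793) = 8954034050/81804793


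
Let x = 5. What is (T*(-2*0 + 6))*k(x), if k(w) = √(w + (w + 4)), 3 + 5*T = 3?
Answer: 0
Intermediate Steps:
T = 0 (T = -⅗ + (⅕)*3 = -⅗ + ⅗ = 0)
k(w) = √(4 + 2*w) (k(w) = √(w + (4 + w)) = √(4 + 2*w))
(T*(-2*0 + 6))*k(x) = (0*(-2*0 + 6))*√(4 + 2*5) = (0*(0 + 6))*√(4 + 10) = (0*6)*√14 = 0*√14 = 0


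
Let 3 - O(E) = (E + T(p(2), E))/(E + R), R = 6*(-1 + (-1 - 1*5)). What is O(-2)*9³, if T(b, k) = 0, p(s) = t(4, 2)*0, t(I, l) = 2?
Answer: 47385/22 ≈ 2153.9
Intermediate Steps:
p(s) = 0 (p(s) = 2*0 = 0)
R = -42 (R = 6*(-1 + (-1 - 5)) = 6*(-1 - 6) = 6*(-7) = -42)
O(E) = 3 - E/(-42 + E) (O(E) = 3 - (E + 0)/(E - 42) = 3 - E/(-42 + E))
O(-2)*9³ = (2*(-63 - 2)/(-42 - 2))*9³ = (2*(-65)/(-44))*729 = (2*(-1/44)*(-65))*729 = (65/22)*729 = 47385/22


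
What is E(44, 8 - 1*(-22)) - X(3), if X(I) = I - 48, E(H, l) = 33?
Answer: 78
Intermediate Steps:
X(I) = -48 + I
E(44, 8 - 1*(-22)) - X(3) = 33 - (-48 + 3) = 33 - 1*(-45) = 33 + 45 = 78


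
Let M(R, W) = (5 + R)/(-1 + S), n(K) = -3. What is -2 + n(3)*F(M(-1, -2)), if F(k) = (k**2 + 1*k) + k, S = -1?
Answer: -2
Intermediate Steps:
M(R, W) = -5/2 - R/2 (M(R, W) = (5 + R)/(-1 - 1) = (5 + R)/(-2) = (5 + R)*(-1/2) = -5/2 - R/2)
F(k) = k**2 + 2*k (F(k) = (k**2 + k) + k = (k + k**2) + k = k**2 + 2*k)
-2 + n(3)*F(M(-1, -2)) = -2 - 3*(-5/2 - 1/2*(-1))*(2 + (-5/2 - 1/2*(-1))) = -2 - 3*(-5/2 + 1/2)*(2 + (-5/2 + 1/2)) = -2 - (-6)*(2 - 2) = -2 - (-6)*0 = -2 - 3*0 = -2 + 0 = -2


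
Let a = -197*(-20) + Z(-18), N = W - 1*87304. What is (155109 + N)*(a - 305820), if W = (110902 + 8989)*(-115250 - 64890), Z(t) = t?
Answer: 6520120370482630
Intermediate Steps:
W = -21597164740 (W = 119891*(-180140) = -21597164740)
N = -21597252044 (N = -21597164740 - 1*87304 = -21597164740 - 87304 = -21597252044)
a = 3922 (a = -197*(-20) - 18 = 3940 - 18 = 3922)
(155109 + N)*(a - 305820) = (155109 - 21597252044)*(3922 - 305820) = -21597096935*(-301898) = 6520120370482630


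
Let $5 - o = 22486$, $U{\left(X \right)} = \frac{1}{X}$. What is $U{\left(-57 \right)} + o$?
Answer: $- \frac{1281418}{57} \approx -22481.0$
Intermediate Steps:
$o = -22481$ ($o = 5 - 22486 = -22481$)
$U{\left(-57 \right)} + o = \frac{1}{-57} - 22481 = - \frac{1}{57} - 22481 = - \frac{1281418}{57}$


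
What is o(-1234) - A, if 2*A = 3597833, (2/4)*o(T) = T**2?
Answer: 2493191/2 ≈ 1.2466e+6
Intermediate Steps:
o(T) = 2*T**2
A = 3597833/2 (A = (1/2)*3597833 = 3597833/2 ≈ 1.7989e+6)
o(-1234) - A = 2*(-1234)**2 - 1*3597833/2 = 2*1522756 - 3597833/2 = 3045512 - 3597833/2 = 2493191/2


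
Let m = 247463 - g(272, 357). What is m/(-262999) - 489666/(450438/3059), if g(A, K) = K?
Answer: -65675738227689/19744123927 ≈ -3326.3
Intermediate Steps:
m = 247106 (m = 247463 - 1*357 = 247463 - 357 = 247106)
m/(-262999) - 489666/(450438/3059) = 247106/(-262999) - 489666/(450438/3059) = 247106*(-1/262999) - 489666/(450438*(1/3059)) = -247106/262999 - 489666/450438/3059 = -247106/262999 - 489666*3059/450438 = -247106/262999 - 249648049/75073 = -65675738227689/19744123927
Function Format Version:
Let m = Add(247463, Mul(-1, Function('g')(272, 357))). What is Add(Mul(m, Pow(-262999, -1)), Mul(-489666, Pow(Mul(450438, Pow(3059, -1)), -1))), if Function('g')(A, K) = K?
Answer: Rational(-65675738227689, 19744123927) ≈ -3326.3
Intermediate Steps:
m = 247106 (m = Add(247463, Mul(-1, 357)) = Add(247463, -357) = 247106)
Add(Mul(m, Pow(-262999, -1)), Mul(-489666, Pow(Mul(450438, Pow(3059, -1)), -1))) = Add(Mul(247106, Pow(-262999, -1)), Mul(-489666, Pow(Mul(450438, Pow(3059, -1)), -1))) = Add(Mul(247106, Rational(-1, 262999)), Mul(-489666, Pow(Mul(450438, Rational(1, 3059)), -1))) = Add(Rational(-247106, 262999), Mul(-489666, Pow(Rational(450438, 3059), -1))) = Add(Rational(-247106, 262999), Mul(-489666, Rational(3059, 450438))) = Add(Rational(-247106, 262999), Rational(-249648049, 75073)) = Rational(-65675738227689, 19744123927)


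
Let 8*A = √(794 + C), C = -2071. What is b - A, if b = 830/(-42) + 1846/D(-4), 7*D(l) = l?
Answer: -136511/42 - I*√1277/8 ≈ -3250.3 - 4.4669*I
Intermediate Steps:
D(l) = l/7
A = I*√1277/8 (A = √(794 - 2071)/8 = √(-1277)/8 = (I*√1277)/8 = I*√1277/8 ≈ 4.4669*I)
b = -136511/42 (b = 830/(-42) + 1846/(((⅐)*(-4))) = 830*(-1/42) + 1846/(-4/7) = -415/21 + 1846*(-7/4) = -415/21 - 6461/2 = -136511/42 ≈ -3250.3)
b - A = -136511/42 - I*√1277/8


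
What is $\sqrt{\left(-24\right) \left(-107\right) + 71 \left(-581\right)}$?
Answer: $i \sqrt{38683} \approx 196.68 i$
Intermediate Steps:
$\sqrt{\left(-24\right) \left(-107\right) + 71 \left(-581\right)} = \sqrt{2568 - 41251} = \sqrt{-38683} = i \sqrt{38683}$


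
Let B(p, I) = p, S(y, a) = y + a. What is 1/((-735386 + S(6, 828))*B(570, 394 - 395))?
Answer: -1/418694640 ≈ -2.3884e-9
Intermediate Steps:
S(y, a) = a + y
1/((-735386 + S(6, 828))*B(570, 394 - 395)) = 1/((-735386 + (828 + 6))*570) = (1/570)/(-735386 + 834) = (1/570)/(-734552) = -1/734552*1/570 = -1/418694640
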